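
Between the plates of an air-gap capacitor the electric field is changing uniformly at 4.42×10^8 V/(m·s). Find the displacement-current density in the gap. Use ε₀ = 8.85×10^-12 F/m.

The displacement-current density is ε₀ ∂E/∂t = (8.85×10^-12)(4.42×10^8) = 3.91×10^-3 A/m².

3.91×10^-3 A/m²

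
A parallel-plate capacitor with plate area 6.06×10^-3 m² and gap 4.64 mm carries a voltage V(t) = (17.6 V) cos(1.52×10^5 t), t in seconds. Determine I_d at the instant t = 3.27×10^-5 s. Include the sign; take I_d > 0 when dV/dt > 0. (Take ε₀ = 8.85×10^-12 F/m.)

2.99×10^-5 A

dE/dt = (V₀ω/d)·−sin(ωt) with ωt = 4.9704 rad: (17.6)(1.52×10^5)(0.9669)/(4.64×10^-3) = 5.575×10^8 V/(m·s).
I_d = ε₀ A dE/dt = (8.85×10^-12)(6.06×10^-3)(5.575×10^8) = 2.99×10^-5 A.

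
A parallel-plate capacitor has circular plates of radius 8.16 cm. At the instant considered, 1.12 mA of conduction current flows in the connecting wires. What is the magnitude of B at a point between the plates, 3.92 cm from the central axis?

1.32×10^-9 T

No conduction current crosses the gap, so I_d there equals the 1.12×10^-3 A in the leads.
For r < R the Ampère–Maxwell law gives B(2πr) = μ₀ I_d (r²/R²), so B = μ₀ I_d r/(2πR²) = (4π×10^-7)(1.12×10^-3)(0.0392)/(2π·0.0816²) = 1.32×10^-9 T.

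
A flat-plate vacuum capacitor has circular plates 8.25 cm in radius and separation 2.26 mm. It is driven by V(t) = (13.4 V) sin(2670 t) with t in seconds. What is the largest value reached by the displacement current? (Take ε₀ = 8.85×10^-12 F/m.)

The displacement current equals the conduction current C dV/dt, which peaks at C V₀ ω.
With C = ε₀A/d = (8.85×10^-12)(0.02138)/(2.26×10^-3) = 8.372×10^-11 F and ω = 2670 rad/s, I_d,max = (8.372×10^-11)(13.4)(2670) = 3.00×10^-6 A.

3.00×10^-6 A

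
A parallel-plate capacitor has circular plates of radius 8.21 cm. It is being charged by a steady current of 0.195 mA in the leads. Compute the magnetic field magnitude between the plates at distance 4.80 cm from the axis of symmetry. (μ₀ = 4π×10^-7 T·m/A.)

By continuity the displacement current in the gap matches the conduction current: I_d = 1.95×10^-4 A.
An Ampèrian loop of radius r encloses a fraction (r/R)² of I_d. Then B·2πr = μ₀ I_d (r/R)², giving B = μ₀ I_d r/(2πR²) = 2.78×10^-10 T.

2.78×10^-10 T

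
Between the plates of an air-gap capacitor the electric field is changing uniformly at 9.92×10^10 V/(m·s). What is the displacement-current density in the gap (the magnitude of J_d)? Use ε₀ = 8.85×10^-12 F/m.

The displacement-current density is ε₀ ∂E/∂t = (8.85×10^-12)(9.92×10^10) = 0.878 A/m².

0.878 A/m²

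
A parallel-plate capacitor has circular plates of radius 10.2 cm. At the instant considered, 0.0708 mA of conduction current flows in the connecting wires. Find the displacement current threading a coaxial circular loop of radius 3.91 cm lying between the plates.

No conduction current crosses the gap, so I_d there equals the 7.08×10^-5 A in the leads.
The field is uniform, so I_d,enc = I_d (r/R)² = (7.08×10^-5)(3.91/10.2)² = 1.04×10^-5 A.

1.04×10^-5 A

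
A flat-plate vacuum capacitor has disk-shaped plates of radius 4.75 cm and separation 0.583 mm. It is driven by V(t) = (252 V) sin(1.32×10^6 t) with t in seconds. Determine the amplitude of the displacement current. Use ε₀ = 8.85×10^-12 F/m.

(dE/dt)_max = V₀ω/d = 5.706×10^11 V/(m·s); ω = 1.32×10^6 rad/s.
I_d,max = ε₀ A (dE/dt)_max = (8.85×10^-12)(7.088×10^-3)(5.706×10^11) = 0.0358 A.

0.0358 A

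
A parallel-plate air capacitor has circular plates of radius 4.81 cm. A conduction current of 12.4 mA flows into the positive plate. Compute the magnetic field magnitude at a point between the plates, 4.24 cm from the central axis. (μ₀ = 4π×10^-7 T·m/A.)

4.54×10^-8 T

No conduction current crosses the gap, so I_d there equals the 0.0124 A in the leads.
For r < R the Ampère–Maxwell law gives B(2πr) = μ₀ I_d (r²/R²), so B = μ₀ I_d r/(2πR²) = (4π×10^-7)(0.0124)(0.0424)/(2π·0.0481²) = 4.54×10^-8 T.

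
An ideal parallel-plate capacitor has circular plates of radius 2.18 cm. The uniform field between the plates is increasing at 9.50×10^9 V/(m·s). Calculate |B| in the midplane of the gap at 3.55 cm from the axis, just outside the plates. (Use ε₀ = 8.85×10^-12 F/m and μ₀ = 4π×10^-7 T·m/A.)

I_d = ε₀ dΦ_E/dt = ε₀ πR² (dE/dt) = (8.85×10^-12)(1.493×10^-3)(9.50×10^9) = 1.255×10^-4 A through the full plate area.
Outside the plates the loop encloses all of I_d, so B·2πr = μ₀ I_d and B = 7.07×10^-10 T.

7.07×10^-10 T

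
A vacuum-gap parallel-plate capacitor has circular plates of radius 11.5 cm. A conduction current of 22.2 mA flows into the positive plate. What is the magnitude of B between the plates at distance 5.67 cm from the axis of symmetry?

1.90×10^-8 T

By continuity the displacement current in the gap matches the conduction current: I_d = 0.0222 A.
∮B·dl = μ₀ I_d,enc with I_d,enc = I_d r²/R² = 5.397×10^-3 A; so B = μ₀ I_d,enc/(2πr) = 1.90×10^-8 T.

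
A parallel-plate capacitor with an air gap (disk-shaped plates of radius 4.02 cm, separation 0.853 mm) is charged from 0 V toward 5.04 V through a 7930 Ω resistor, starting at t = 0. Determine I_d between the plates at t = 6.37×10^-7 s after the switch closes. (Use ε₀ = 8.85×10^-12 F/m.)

1.38×10^-4 A

C = ε₀A/d = (8.85×10^-12)(5.077×10^-3)/(8.53×10^-4) = 5.267×10^-11 F, so τ = RC = 4.177×10^-7 s.
The conduction current is I(t) = (V₀/R) e^(−t/τ), and the displacement current between the plates equals it.
t/τ = 1.525; I_d = (5.04/7930) · e^(−1.525) = (6.356×10^-4)(0.2176) = 1.38×10^-4 A.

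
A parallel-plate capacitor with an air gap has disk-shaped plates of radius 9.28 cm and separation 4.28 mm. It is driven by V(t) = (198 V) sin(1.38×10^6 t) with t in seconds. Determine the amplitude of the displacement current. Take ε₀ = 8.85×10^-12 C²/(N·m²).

(dE/dt)_max = V₀ω/d = 6.384×10^10 V/(m·s); ω = 1.38×10^6 rad/s.
I_d,max = ε₀ A (dE/dt)_max = (8.85×10^-12)(0.02705)(6.384×10^10) = 0.0153 A.

0.0153 A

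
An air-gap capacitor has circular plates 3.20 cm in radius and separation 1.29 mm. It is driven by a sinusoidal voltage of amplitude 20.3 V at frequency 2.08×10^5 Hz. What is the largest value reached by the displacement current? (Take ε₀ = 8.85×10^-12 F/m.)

5.86×10^-4 A

(dE/dt)_max = V₀ω/d = 2.057×10^10 V/(m·s); ω = 2πf = 1.307×10^6 rad/s.
I_d,max = ε₀ A (dE/dt)_max = (8.85×10^-12)(3.217×10^-3)(2.057×10^10) = 5.86×10^-4 A.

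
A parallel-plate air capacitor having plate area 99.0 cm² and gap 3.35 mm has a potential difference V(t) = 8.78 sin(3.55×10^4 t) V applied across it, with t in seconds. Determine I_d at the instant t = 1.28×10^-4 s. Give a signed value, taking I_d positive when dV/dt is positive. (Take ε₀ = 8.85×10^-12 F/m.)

C = ε₀A/d = (8.85×10^-12)(9.90×10^-3)/(3.35×10^-3) = 2.615×10^-11 F. dV/dt = V₀ω·cos(ωt); at ωt = 4.544 rad this factor is -0.1676.
I_d = C dV/dt = (2.615×10^-11)(8.78)(3.55×10^4)(-0.1676) = -1.37×10^-6 A.

-1.37×10^-6 A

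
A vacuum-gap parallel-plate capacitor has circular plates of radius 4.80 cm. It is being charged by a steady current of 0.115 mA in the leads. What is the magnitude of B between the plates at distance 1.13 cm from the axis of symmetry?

No conduction current crosses the gap, so I_d there equals the 1.15×10^-4 A in the leads.
∮B·dl = μ₀ I_d,enc with I_d,enc = I_d r²/R² = 6.373×10^-6 A; so B = μ₀ I_d,enc/(2πr) = 1.13×10^-10 T.

1.13×10^-10 T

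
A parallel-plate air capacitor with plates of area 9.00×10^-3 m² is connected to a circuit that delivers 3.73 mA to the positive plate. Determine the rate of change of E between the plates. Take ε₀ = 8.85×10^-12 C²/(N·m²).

4.68×10^10 V/(m·s)

The displacement current between the plates equals the conduction current, I_d = 3.73 mA.
Inverting I_d = ε₀ A dE/dt gives dE/dt = 3.73×10^-3 / (8.85×10^-12 · 9.00×10^-3) = 4.68×10^10 V/(m·s).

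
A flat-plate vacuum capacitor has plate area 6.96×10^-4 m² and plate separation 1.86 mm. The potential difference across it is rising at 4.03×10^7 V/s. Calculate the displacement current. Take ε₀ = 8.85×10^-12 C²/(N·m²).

1.33×10^-4 A

The field between the plates is E = V/d, so dE/dt = (4.03×10^7)/(1.86×10^-3 m) = 2.167×10^10 V/(m·s).
I_d = ε₀ A (dE/dt) = (8.85×10^-12)(6.96×10^-4)(2.167×10^10) = 1.33×10^-4 A.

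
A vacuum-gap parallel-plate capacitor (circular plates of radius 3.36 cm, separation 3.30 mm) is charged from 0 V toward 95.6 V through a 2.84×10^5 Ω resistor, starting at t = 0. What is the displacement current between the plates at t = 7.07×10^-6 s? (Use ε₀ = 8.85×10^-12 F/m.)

With C = ε₀A/d = (8.85×10^-12)(3.547×10^-3)/(3.30×10^-3) = 9.512×10^-12 F, the time constant is τ = RC = 2.701×10^-6 s, so t/τ = 2.618 and e^(−t/τ) = 0.07295.
I_d = I_cond = (V₀/R) e^(−t/τ) = (3.366×10^-4)(0.07295) = 2.46×10^-5 A.

2.46×10^-5 A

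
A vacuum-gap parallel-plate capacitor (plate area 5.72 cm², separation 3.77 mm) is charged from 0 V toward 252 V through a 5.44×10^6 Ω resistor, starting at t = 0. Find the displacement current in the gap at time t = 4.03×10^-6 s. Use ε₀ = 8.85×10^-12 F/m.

With C = ε₀A/d = (8.85×10^-12)(5.72×10^-4)/(3.77×10^-3) = 1.343×10^-12 F, the time constant is τ = RC = 7.306×10^-6 s, so t/τ = 0.5516 and e^(−t/τ) = 0.5760.
I_d = I_cond = (V₀/R) e^(−t/τ) = (4.632×10^-5)(0.5760) = 2.67×10^-5 A.

2.67×10^-5 A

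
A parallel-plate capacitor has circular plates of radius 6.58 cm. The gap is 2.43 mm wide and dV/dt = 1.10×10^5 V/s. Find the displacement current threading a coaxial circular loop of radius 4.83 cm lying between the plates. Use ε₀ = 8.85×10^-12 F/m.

I_d = C dV/dt with C = ε₀πR²/d = 4.953×10^-11 F, so I_d = (4.953×10^-11)(1.10×10^5) = 5.448×10^-6 A.
The field is uniform, so I_d,enc = I_d (r/R)² = (5.448×10^-6)(4.83/6.58)² = 2.94×10^-6 A.

2.94×10^-6 A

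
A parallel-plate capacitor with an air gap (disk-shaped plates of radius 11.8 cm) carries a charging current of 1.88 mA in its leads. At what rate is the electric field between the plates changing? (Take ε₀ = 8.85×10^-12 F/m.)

4.86×10^9 V/(m·s)

The displacement current between the plates equals the conduction current, I_d = 1.88 mA.
Then dE/dt = I_d/(ε₀A) = 4.86×10^9 V/(m·s).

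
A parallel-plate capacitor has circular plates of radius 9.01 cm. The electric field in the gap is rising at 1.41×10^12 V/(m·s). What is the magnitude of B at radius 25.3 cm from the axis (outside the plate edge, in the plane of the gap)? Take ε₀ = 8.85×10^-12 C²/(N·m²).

I_d = ε₀ dΦ_E/dt = ε₀ πR² (dE/dt) = (8.85×10^-12)(0.02550)(1.41×10^12) = 0.3182 A through the full plate area.
For r ≥ R the full I_d is enclosed: B = μ₀ I_d/(2πr) = (4π×10^-7)(0.3182)/(2π·0.253) = 2.52×10^-7 T.

2.52×10^-7 T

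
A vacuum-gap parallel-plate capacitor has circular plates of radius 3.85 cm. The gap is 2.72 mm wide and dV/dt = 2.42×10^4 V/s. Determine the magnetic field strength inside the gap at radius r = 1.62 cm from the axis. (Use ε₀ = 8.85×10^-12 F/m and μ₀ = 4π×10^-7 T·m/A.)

I_d = C dV/dt with C = ε₀πR²/d = 1.515×10^-11 F, so I_d = (1.515×10^-11)(2.42×10^4) = 3.666×10^-7 A.
For r < R the Ampère–Maxwell law gives B(2πr) = μ₀ I_d (r²/R²), so B = μ₀ I_d r/(2πR²) = (4π×10^-7)(3.666×10^-7)(0.0162)/(2π·0.0385²) = 8.01×10^-13 T.

8.01×10^-13 T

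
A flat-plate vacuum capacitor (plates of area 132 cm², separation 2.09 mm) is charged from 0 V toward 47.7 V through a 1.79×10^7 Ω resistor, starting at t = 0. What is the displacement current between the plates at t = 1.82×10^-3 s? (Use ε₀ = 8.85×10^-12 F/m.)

With C = ε₀A/d = (8.85×10^-12)(0.0132)/(2.09×10^-3) = 5.589×10^-11 F, the time constant is τ = RC = 1.000×10^-3 s, so t/τ = 1.820 and e^(−t/τ) = 0.1620.
I_d = I_cond = (V₀/R) e^(−t/τ) = (2.665×10^-6)(0.1620) = 4.32×10^-7 A.

4.32×10^-7 A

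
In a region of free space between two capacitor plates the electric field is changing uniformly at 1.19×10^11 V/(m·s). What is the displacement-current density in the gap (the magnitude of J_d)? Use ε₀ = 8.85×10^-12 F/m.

1.05 A/m²

J_d = ε₀ ∂E/∂t, so J_d = 1.05 A/m².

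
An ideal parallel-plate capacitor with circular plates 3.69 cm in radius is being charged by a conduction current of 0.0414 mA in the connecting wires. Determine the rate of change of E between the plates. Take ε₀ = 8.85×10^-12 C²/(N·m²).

Charge continuity gives I_d = I = 4.14×10^-5 A between the plates.
Then dE/dt = I_d/(ε₀A) = 1.09×10^9 V/(m·s).

1.09×10^9 V/(m·s)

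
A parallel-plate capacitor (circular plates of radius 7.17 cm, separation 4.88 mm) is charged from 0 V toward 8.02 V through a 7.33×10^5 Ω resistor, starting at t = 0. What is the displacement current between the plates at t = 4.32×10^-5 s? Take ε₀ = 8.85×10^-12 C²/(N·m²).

1.46×10^-6 A

C = ε₀A/d = (8.85×10^-12)(0.01615)/(4.88×10^-3) = 2.929×10^-11 F, so τ = RC = 2.147×10^-5 s.
The conduction current is I(t) = (V₀/R) e^(−t/τ), and the displacement current between the plates equals it.
t/τ = 2.012; I_d = (8.02/7.33×10^5) · e^(−2.012) = (1.094×10^-5)(0.1337) = 1.46×10^-6 A.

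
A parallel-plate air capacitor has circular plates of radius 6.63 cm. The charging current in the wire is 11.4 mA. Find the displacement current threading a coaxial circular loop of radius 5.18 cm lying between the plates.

Between the plates the displacement current equals the wire current: I_d = 11.4 mA = 0.0114 A.
Through an area πr² the displacement current is I_d·(πr²/πR²) = I_d (r/R)² = 6.96×10^-3 A.

6.96×10^-3 A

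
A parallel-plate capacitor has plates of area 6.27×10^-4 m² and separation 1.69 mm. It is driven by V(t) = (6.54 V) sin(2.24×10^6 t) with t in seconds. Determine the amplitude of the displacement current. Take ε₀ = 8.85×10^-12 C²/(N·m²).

4.81×10^-5 A

The displacement current equals the conduction current C dV/dt, which peaks at C V₀ ω.
With C = ε₀A/d = (8.85×10^-12)(6.27×10^-4)/(1.69×10^-3) = 3.283×10^-12 F and ω = 2.24×10^6 rad/s, I_d,max = (3.283×10^-12)(6.54)(2.24×10^6) = 4.81×10^-5 A.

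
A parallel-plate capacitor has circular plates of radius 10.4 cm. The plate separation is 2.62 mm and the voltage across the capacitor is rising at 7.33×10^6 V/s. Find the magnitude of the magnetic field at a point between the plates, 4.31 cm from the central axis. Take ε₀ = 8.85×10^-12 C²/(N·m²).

6.71×10^-10 T

With E = V/d, dE/dt = 2.798×10^9 V/(m·s) and πR² = 0.03398 m², giving I_d = ε₀ πR² dE/dt = 8.414×10^-4 A.
An Ampèrian loop of radius r encloses a fraction (r/R)² of I_d. Then B·2πr = μ₀ I_d (r/R)², giving B = μ₀ I_d r/(2πR²) = 6.71×10^-10 T.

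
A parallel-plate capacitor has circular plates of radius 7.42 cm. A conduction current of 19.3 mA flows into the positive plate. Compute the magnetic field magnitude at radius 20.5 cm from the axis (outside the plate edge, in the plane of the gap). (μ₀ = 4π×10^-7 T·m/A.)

No conduction current crosses the gap, so I_d there equals the 0.0193 A in the leads.
For r ≥ R the full I_d is enclosed: B = μ₀ I_d/(2πr) = (4π×10^-7)(0.0193)/(2π·0.205) = 1.88×10^-8 T.

1.88×10^-8 T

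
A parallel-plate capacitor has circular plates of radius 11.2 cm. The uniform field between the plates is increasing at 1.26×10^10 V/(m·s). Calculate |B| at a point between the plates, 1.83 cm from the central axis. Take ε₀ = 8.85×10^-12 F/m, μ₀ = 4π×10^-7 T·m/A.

Through the whole plate area (πR² = 0.03941 m²), I_d = ε₀ πR² dE/dt = 4.395×10^-3 A.
∮B·dl = μ₀ I_d,enc with I_d,enc = I_d r²/R² = 1.173×10^-4 A; so B = μ₀ I_d,enc/(2πr) = 1.28×10^-9 T.

1.28×10^-9 T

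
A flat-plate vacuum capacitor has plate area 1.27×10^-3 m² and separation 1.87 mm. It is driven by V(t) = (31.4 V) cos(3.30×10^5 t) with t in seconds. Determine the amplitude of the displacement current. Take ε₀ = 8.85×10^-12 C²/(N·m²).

6.23×10^-5 A

The displacement current equals the conduction current C dV/dt, which peaks at C V₀ ω.
With C = ε₀A/d = (8.85×10^-12)(1.27×10^-3)/(1.87×10^-3) = 6.010×10^-12 F and ω = 3.30×10^5 rad/s, I_d,max = (6.010×10^-12)(31.4)(3.30×10^5) = 6.23×10^-5 A.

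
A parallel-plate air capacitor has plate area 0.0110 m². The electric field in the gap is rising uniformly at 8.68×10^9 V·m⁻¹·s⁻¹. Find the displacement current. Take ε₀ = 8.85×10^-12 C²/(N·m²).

8.45×10^-4 A

I_d = ε₀ A (dE/dt) = (8.85×10^-12)(0.0110 m²)(8.68×10^9) = 8.45×10^-4 A.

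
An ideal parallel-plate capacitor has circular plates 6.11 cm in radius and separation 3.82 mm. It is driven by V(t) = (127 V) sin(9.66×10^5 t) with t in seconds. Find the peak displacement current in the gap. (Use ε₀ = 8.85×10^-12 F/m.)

3.33×10^-3 A

C = ε₀A/d = (8.85×10^-12)(0.01173)/(3.82×10^-3) = 2.718×10^-11 F; ω = 9.66×10^5 rad/s.
I_d = C dV/dt, so |I_d|_max = C V₀ ω = (2.718×10^-11)(127)(9.66×10^5) = 3.33×10^-3 A.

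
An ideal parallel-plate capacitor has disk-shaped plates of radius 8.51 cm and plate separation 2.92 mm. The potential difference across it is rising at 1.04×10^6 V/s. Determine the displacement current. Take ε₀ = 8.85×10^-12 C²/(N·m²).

The displacement current equals the charging current C dV/dt. With C = ε₀A/d = (8.85×10^-12)(0.02275)/(2.92×10^-3) = 6.895×10^-11 F, I_d = (6.895×10^-11)(1.04×10^6) = 7.17×10^-5 A.

7.17×10^-5 A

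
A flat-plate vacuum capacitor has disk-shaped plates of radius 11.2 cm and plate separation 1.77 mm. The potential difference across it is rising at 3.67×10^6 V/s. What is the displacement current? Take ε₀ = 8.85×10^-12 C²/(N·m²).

C = ε₀A/d = (8.85×10^-12)(0.03941)/(1.77×10^-3) = 1.971×10^-10 F.
I_d = C dV/dt = (1.971×10^-10)(3.67×10^6) = 7.23×10^-4 A.

7.23×10^-4 A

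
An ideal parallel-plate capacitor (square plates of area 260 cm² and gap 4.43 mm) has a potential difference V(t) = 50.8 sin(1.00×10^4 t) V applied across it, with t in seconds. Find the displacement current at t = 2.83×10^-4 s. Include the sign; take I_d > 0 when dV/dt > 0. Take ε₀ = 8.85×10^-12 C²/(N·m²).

-2.51×10^-5 A

dV/dt = (50.8)(1.00×10^4)·cos(2.83) = -4.835×10^5 V/s.
I_d = C dV/dt with C = ε₀A/d = (8.85×10^-12)(0.0260)/(4.43×10^-3) = 5.194×10^-11 F, so I_d = (5.194×10^-11)(-4.835×10^5) = -2.51×10^-5 A.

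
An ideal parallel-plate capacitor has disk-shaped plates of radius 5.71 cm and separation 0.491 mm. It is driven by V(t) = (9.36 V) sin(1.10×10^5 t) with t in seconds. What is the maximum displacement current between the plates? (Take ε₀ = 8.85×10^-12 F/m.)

1.90×10^-4 A

The displacement current equals the conduction current C dV/dt, which peaks at C V₀ ω.
With C = ε₀A/d = (8.85×10^-12)(0.01024)/(4.91×10^-4) = 1.846×10^-10 F and ω = 1.10×10^5 rad/s, I_d,max = (1.846×10^-10)(9.36)(1.10×10^5) = 1.90×10^-4 A.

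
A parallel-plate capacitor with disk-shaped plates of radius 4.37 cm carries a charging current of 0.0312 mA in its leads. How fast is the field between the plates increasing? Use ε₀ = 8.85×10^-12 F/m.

Charge continuity gives I_d = I = 3.12×10^-5 A between the plates.
Inverting I_d = ε₀ A dE/dt gives dE/dt = 3.12×10^-5 / (8.85×10^-12 · 5.999×10^-3) = 5.88×10^8 V/(m·s).

5.88×10^8 V/(m·s)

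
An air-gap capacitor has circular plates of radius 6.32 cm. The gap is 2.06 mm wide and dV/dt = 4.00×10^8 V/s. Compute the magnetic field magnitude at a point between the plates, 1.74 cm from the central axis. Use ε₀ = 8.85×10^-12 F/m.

1.88×10^-8 T

I_d = C dV/dt with C = ε₀πR²/d = 5.392×10^-11 F, so I_d = (5.392×10^-11)(4.00×10^8) = 0.02157 A.
For r < R the Ampère–Maxwell law gives B(2πr) = μ₀ I_d (r²/R²), so B = μ₀ I_d r/(2πR²) = (4π×10^-7)(0.02157)(0.0174)/(2π·0.0632²) = 1.88×10^-8 T.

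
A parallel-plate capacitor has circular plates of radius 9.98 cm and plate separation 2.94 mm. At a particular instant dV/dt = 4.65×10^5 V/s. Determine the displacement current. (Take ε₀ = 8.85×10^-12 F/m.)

C = ε₀A/d = (8.85×10^-12)(0.03129)/(2.94×10^-3) = 9.419×10^-11 F.
I_d = C dV/dt = (9.419×10^-11)(4.65×10^5) = 4.38×10^-5 A.

4.38×10^-5 A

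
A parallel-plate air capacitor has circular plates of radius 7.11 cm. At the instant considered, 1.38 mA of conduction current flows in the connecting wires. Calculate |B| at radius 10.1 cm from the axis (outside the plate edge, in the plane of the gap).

2.73×10^-9 T

No conduction current crosses the gap, so I_d there equals the 1.38×10^-3 A in the leads.
For r ≥ R the full I_d is enclosed: B = μ₀ I_d/(2πr) = (4π×10^-7)(1.38×10^-3)/(2π·0.101) = 2.73×10^-9 T.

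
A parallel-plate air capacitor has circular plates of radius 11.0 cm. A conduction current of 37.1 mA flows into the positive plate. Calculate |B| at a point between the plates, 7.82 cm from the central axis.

4.80×10^-8 T

No conduction current crosses the gap, so I_d there equals the 0.0371 A in the leads.
An Ampèrian loop of radius r encloses a fraction (r/R)² of I_d. Then B·2πr = μ₀ I_d (r/R)², giving B = μ₀ I_d r/(2πR²) = 4.80×10^-8 T.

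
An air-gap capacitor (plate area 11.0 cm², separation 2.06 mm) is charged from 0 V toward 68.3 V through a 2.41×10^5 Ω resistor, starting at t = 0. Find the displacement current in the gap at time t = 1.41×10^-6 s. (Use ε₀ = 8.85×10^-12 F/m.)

With C = ε₀A/d = (8.85×10^-12)(1.10×10^-3)/(2.06×10^-3) = 4.726×10^-12 F, the time constant is τ = RC = 1.139×10^-6 s, so t/τ = 1.238 and e^(−t/τ) = 0.2900.
I_d = I_cond = (V₀/R) e^(−t/τ) = (2.834×10^-4)(0.2900) = 8.22×10^-5 A.

8.22×10^-5 A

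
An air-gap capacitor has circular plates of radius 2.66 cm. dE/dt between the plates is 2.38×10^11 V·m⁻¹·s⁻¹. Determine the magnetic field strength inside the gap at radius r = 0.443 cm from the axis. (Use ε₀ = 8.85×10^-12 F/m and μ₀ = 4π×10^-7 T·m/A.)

5.86×10^-9 T

Through the whole plate area (πR² = 2.223×10^-3 m²), I_d = ε₀ πR² dE/dt = 4.682×10^-3 A.
∮B·dl = μ₀ I_d,enc with I_d,enc = I_d r²/R² = 1.299×10^-4 A; so B = μ₀ I_d,enc/(2πr) = 5.86×10^-9 T.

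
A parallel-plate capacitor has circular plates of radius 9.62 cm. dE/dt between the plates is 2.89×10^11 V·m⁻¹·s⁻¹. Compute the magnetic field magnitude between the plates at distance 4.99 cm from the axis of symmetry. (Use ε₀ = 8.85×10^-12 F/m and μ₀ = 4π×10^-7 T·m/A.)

8.02×10^-8 T

Through the whole plate area (πR² = 0.02907 m²), I_d = ε₀ πR² dE/dt = 0.07435 A.
∮B·dl = μ₀ I_d,enc with I_d,enc = I_d r²/R² = 0.02000 A; so B = μ₀ I_d,enc/(2πr) = 8.02×10^-8 T.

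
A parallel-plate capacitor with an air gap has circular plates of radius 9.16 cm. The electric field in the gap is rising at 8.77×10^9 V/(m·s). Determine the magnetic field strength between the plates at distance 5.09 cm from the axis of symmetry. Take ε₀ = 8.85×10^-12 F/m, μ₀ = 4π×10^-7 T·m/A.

2.48×10^-9 T

Total displacement current: I_d = ε₀(πR²)(dE/dt) = (8.85×10^-12)(0.02636)(8.77×10^9) = 2.046×10^-3 A.
For r < R the Ampère–Maxwell law gives B(2πr) = μ₀ I_d (r²/R²), so B = μ₀ I_d r/(2πR²) = (4π×10^-7)(2.046×10^-3)(0.0509)/(2π·0.0916²) = 2.48×10^-9 T.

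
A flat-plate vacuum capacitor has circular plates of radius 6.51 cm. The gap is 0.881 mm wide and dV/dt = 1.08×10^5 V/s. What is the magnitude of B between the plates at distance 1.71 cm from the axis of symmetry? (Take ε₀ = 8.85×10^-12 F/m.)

I_d = C dV/dt with C = ε₀πR²/d = 1.337×10^-10 F, so I_d = (1.337×10^-10)(1.08×10^5) = 1.444×10^-5 A.
∮B·dl = μ₀ I_d,enc with I_d,enc = I_d r²/R² = 9.963×10^-7 A; so B = μ₀ I_d,enc/(2πr) = 1.17×10^-11 T.

1.17×10^-11 T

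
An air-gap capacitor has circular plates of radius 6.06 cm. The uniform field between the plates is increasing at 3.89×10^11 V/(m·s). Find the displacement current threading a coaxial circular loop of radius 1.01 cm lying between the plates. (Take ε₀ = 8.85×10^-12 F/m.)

1.10×10^-3 A

Total displacement current: I_d = ε₀(πR²)(dE/dt) = (8.85×10^-12)(0.01154)(3.89×10^11) = 0.03973 A.
Through an area πr² the displacement current is I_d·(πr²/πR²) = I_d (r/R)² = 1.10×10^-3 A.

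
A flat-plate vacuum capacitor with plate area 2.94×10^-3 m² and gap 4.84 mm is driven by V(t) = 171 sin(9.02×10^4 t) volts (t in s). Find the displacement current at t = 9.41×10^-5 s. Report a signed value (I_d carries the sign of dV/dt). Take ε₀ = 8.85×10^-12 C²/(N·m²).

dV/dt = (171)(9.02×10^4)·cos(8.48782) = -9.135×10^6 V/s.
I_d = C dV/dt with C = ε₀A/d = (8.85×10^-12)(2.94×10^-3)/(4.84×10^-3) = 5.376×10^-12 F, so I_d = (5.376×10^-12)(-9.135×10^6) = -4.91×10^-5 A.

-4.91×10^-5 A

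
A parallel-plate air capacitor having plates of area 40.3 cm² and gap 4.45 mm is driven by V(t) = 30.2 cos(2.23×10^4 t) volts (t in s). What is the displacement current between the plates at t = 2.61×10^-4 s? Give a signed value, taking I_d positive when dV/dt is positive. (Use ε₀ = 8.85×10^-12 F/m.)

2.41×10^-6 A

dV/dt = (30.2)(2.23×10^4)·−sin(5.8203) = 3.007×10^5 V/s.
I_d = C dV/dt with C = ε₀A/d = (8.85×10^-12)(4.03×10^-3)/(4.45×10^-3) = 8.015×10^-12 F, so I_d = (8.015×10^-12)(3.007×10^5) = 2.41×10^-6 A.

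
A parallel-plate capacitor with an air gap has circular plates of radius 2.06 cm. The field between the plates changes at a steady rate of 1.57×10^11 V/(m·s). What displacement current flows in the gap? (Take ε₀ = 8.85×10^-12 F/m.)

I_d = ε₀ A (dE/dt) = (8.85×10^-12)(1.333×10^-3 m²)(1.57×10^11) = 1.85×10^-3 A.

1.85×10^-3 A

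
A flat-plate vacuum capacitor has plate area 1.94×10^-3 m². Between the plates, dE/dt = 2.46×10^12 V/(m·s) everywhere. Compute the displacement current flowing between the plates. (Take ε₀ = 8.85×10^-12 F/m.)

With a uniform field, Φ_E = EA, so I_d = ε₀ A dE/dt = 0.0422 A.

0.0422 A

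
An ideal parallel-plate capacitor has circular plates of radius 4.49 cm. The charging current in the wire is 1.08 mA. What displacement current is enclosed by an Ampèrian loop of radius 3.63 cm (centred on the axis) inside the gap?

By continuity the displacement current in the gap matches the conduction current: I_d = 1.08×10^-3 A.
Through an area πr² the displacement current is I_d·(πr²/πR²) = I_d (r/R)² = 7.06×10^-4 A.

7.06×10^-4 A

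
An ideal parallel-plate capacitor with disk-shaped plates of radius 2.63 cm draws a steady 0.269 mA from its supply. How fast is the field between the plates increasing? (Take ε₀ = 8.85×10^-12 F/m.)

Charge continuity gives I_d = I = 2.69×10^-4 A between the plates.
Since I_d = ε₀ A dE/dt, dE/dt = I_d/(ε₀A) = (2.69×10^-4)/((8.85×10^-12)(2.173×10^-3)) = 1.40×10^10 V/(m·s).

1.40×10^10 V/(m·s)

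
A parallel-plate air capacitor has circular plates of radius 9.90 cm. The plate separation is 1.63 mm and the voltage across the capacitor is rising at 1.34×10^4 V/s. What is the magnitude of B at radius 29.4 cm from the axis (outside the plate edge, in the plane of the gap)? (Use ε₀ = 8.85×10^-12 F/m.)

I_d = C dV/dt with C = ε₀πR²/d = 1.672×10^-10 F, so I_d = (1.672×10^-10)(1.34×10^4) = 2.240×10^-6 A.
For r ≥ R the full I_d is enclosed: B = μ₀ I_d/(2πr) = (4π×10^-7)(2.240×10^-6)/(2π·0.294) = 1.52×10^-12 T.

1.52×10^-12 T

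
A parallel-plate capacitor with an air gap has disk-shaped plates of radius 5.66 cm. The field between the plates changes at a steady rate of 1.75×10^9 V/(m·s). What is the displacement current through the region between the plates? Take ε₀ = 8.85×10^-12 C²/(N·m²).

1.56×10^-4 A

I_d = ε₀ A (dE/dt) = (8.85×10^-12)(0.01006 m²)(1.75×10^9) = 1.56×10^-4 A.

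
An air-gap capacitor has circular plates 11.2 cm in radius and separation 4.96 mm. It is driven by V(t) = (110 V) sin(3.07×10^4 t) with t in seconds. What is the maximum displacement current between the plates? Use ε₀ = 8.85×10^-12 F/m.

2.37×10^-4 A

The displacement current equals the conduction current C dV/dt, which peaks at C V₀ ω.
With C = ε₀A/d = (8.85×10^-12)(0.03941)/(4.96×10^-3) = 7.032×10^-11 F and ω = 3.07×10^4 rad/s, I_d,max = (7.032×10^-11)(110)(3.07×10^4) = 2.37×10^-4 A.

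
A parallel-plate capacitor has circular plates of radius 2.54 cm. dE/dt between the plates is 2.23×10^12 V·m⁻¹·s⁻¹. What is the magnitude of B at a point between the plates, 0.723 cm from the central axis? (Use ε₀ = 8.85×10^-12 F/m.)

Through the whole plate area (πR² = 2.027×10^-3 m²), I_d = ε₀ πR² dE/dt = 0.04000 A.
∮B·dl = μ₀ I_d,enc with I_d,enc = I_d r²/R² = 3.241×10^-3 A; so B = μ₀ I_d,enc/(2πr) = 8.97×10^-8 T.

8.97×10^-8 T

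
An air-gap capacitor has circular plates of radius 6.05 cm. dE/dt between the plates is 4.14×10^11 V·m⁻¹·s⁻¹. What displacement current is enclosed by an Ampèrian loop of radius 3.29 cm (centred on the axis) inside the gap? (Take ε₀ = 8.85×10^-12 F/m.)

Total displacement current: I_d = ε₀(πR²)(dE/dt) = (8.85×10^-12)(0.01150)(4.14×10^11) = 0.04213 A.
Since J_d is uniform, the enclosed fraction is (r/R)² = 0.2957, giving I_d,enc = 0.0125 A.

0.0125 A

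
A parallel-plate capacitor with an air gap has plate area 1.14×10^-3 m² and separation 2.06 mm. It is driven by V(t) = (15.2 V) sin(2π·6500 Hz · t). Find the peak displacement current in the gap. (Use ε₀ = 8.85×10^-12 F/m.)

The displacement current equals the conduction current C dV/dt, which peaks at C V₀ ω.
With C = ε₀A/d = (8.85×10^-12)(1.14×10^-3)/(2.06×10^-3) = 4.898×10^-12 F and ω = 2πf = 4.084×10^4 rad/s, I_d,max = (4.898×10^-12)(15.2)(4.084×10^4) = 3.04×10^-6 A.

3.04×10^-6 A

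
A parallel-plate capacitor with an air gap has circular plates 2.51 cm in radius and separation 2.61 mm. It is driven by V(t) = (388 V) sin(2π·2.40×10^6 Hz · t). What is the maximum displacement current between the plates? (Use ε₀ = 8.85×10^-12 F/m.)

0.0393 A

(dE/dt)_max = V₀ω/d = 2.242×10^12 V/(m·s); ω = 2πf = 1.508×10^7 rad/s.
I_d,max = ε₀ A (dE/dt)_max = (8.85×10^-12)(1.979×10^-3)(2.242×10^12) = 0.0393 A.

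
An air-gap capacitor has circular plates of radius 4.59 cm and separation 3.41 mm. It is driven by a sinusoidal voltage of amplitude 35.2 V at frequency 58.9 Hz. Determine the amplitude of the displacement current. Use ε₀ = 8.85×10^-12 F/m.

C = ε₀A/d = (8.85×10^-12)(6.619×10^-3)/(3.41×10^-3) = 1.718×10^-11 F; ω = 2πf = 370.1 rad/s.
I_d = C dV/dt, so |I_d|_max = C V₀ ω = (1.718×10^-11)(35.2)(370.1) = 2.24×10^-7 A.

2.24×10^-7 A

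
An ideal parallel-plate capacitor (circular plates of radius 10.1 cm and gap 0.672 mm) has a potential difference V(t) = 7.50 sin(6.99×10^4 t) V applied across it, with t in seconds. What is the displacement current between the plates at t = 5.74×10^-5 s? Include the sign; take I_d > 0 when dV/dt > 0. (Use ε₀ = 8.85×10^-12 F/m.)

C = ε₀A/d = (8.85×10^-12)(0.03205)/(6.72×10^-4) = 4.221×10^-10 F. dV/dt = V₀ω·cos(ωt); at ωt = 4.01226 rad this factor is -0.6443.
I_d = C dV/dt = (4.221×10^-10)(7.50)(6.99×10^4)(-0.6443) = -1.43×10^-4 A.

-1.43×10^-4 A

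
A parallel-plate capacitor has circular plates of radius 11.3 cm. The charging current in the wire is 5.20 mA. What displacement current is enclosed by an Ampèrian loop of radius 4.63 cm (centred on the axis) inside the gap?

8.73×10^-4 A

Between the plates the displacement current equals the wire current: I_d = 5.20 mA = 5.20×10^-3 A.
The field is uniform, so I_d,enc = I_d (r/R)² = (5.20×10^-3)(4.63/11.3)² = 8.73×10^-4 A.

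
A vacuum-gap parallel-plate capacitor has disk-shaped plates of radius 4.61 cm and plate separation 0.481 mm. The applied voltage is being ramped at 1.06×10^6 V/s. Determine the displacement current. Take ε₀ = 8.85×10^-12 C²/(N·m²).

1.30×10^-4 A

The displacement current equals the charging current C dV/dt. With C = ε₀A/d = (8.85×10^-12)(6.677×10^-3)/(4.81×10^-4) = 1.229×10^-10 F, I_d = (1.229×10^-10)(1.06×10^6) = 1.30×10^-4 A.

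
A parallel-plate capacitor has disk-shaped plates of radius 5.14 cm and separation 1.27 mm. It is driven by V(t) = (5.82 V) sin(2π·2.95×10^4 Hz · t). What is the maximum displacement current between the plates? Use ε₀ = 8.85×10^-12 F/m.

6.24×10^-5 A

C = ε₀A/d = (8.85×10^-12)(8.300×10^-3)/(1.27×10^-3) = 5.784×10^-11 F; ω = 2πf = 1.854×10^5 rad/s.
I_d = C dV/dt, so |I_d|_max = C V₀ ω = (5.784×10^-11)(5.82)(1.854×10^5) = 6.24×10^-5 A.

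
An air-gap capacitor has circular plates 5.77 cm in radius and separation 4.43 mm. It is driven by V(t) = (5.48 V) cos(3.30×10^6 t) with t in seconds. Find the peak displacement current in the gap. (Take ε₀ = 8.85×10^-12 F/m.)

3.78×10^-4 A

The displacement current equals the conduction current C dV/dt, which peaks at C V₀ ω.
With C = ε₀A/d = (8.85×10^-12)(0.01046)/(4.43×10^-3) = 2.090×10^-11 F and ω = 3.30×10^6 rad/s, I_d,max = (2.090×10^-11)(5.48)(3.30×10^6) = 3.78×10^-4 A.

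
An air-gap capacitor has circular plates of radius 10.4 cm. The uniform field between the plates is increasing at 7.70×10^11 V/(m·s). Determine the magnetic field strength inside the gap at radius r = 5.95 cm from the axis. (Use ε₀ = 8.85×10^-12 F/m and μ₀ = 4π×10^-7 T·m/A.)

2.55×10^-7 T

Total displacement current: I_d = ε₀(πR²)(dE/dt) = (8.85×10^-12)(0.03398)(7.70×10^11) = 0.2316 A.
For r < R the Ampère–Maxwell law gives B(2πr) = μ₀ I_d (r²/R²), so B = μ₀ I_d r/(2πR²) = (4π×10^-7)(0.2316)(0.0595)/(2π·0.104²) = 2.55×10^-7 T.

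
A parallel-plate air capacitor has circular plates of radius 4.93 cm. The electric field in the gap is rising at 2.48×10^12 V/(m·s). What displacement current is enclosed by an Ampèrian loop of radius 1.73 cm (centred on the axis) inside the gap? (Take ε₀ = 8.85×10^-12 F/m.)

0.0206 A

Total displacement current: I_d = ε₀(πR²)(dE/dt) = (8.85×10^-12)(7.636×10^-3)(2.48×10^12) = 0.1676 A.
The field is uniform, so I_d,enc = I_d (r/R)² = (0.1676)(1.73/4.93)² = 0.0206 A.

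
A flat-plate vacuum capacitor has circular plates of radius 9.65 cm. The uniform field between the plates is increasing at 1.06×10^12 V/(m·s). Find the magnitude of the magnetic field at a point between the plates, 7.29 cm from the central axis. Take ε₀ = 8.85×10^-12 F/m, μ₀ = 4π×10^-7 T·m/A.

4.30×10^-7 T

Through the whole plate area (πR² = 0.02926 m²), I_d = ε₀ πR² dE/dt = 0.2745 A.
For r < R the Ampère–Maxwell law gives B(2πr) = μ₀ I_d (r²/R²), so B = μ₀ I_d r/(2πR²) = (4π×10^-7)(0.2745)(0.0729)/(2π·0.0965²) = 4.30×10^-7 T.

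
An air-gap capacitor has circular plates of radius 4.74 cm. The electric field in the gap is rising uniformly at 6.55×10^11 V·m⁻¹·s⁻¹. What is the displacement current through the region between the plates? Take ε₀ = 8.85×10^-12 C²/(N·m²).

0.0409 A

With a uniform field, Φ_E = EA, so I_d = ε₀ A dE/dt = 0.0409 A.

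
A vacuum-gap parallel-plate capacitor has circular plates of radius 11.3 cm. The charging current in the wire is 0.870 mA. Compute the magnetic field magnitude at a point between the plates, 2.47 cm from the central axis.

Between the plates the displacement current equals the wire current: I_d = 0.870 mA = 8.70×10^-4 A.
For r < R the Ampère–Maxwell law gives B(2πr) = μ₀ I_d (r²/R²), so B = μ₀ I_d r/(2πR²) = (4π×10^-7)(8.70×10^-4)(0.0247)/(2π·0.113²) = 3.37×10^-10 T.

3.37×10^-10 T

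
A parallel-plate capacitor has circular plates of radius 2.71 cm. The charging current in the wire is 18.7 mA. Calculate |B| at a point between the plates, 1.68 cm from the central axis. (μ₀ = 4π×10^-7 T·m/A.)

8.56×10^-8 T

By continuity the displacement current in the gap matches the conduction current: I_d = 0.0187 A.
An Ampèrian loop of radius r encloses a fraction (r/R)² of I_d. Then B·2πr = μ₀ I_d (r/R)², giving B = μ₀ I_d r/(2πR²) = 8.56×10^-8 T.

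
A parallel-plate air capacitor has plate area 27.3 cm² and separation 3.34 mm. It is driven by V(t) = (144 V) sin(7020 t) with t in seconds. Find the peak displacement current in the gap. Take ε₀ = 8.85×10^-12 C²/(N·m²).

7.31×10^-6 A

(dE/dt)_max = V₀ω/d = 3.027×10^8 V/(m·s); ω = 7020 rad/s.
I_d,max = ε₀ A (dE/dt)_max = (8.85×10^-12)(2.73×10^-3)(3.027×10^8) = 7.31×10^-6 A.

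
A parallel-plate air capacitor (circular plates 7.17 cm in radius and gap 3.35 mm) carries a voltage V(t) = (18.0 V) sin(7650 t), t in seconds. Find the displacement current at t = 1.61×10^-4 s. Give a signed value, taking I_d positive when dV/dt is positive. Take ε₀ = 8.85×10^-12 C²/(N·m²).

1.95×10^-6 A

dV/dt = (18.0)(7650)·cos(1.23165) = 4.581×10^4 V/s.
I_d = C dV/dt with C = ε₀A/d = (8.85×10^-12)(0.01615)/(3.35×10^-3) = 4.266×10^-11 F, so I_d = (4.266×10^-11)(4.581×10^4) = 1.95×10^-6 A.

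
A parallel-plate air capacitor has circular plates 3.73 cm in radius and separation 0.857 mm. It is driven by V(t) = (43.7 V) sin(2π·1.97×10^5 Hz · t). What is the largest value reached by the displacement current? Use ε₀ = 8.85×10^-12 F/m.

2.44×10^-3 A

The displacement current equals the conduction current C dV/dt, which peaks at C V₀ ω.
With C = ε₀A/d = (8.85×10^-12)(4.371×10^-3)/(8.57×10^-4) = 4.514×10^-11 F and ω = 2πf = 1.238×10^6 rad/s, I_d,max = (4.514×10^-11)(43.7)(1.238×10^6) = 2.44×10^-3 A.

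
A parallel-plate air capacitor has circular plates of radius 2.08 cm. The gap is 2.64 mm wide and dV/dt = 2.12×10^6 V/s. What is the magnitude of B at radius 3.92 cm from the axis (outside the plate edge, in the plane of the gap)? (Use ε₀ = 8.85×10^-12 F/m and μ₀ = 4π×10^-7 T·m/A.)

I_d = C dV/dt with C = ε₀πR²/d = 4.556×10^-12 F, so I_d = (4.556×10^-12)(2.12×10^6) = 9.659×10^-6 A.
Outside the plates the loop encloses all of I_d, so B·2πr = μ₀ I_d and B = 4.93×10^-11 T.

4.93×10^-11 T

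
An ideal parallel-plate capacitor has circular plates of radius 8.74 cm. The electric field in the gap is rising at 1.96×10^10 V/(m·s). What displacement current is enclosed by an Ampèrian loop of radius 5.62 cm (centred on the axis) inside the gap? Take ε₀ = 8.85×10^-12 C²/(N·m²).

I_d = ε₀ dΦ_E/dt = ε₀ πR² (dE/dt) = (8.85×10^-12)(0.02400)(1.96×10^10) = 4.163×10^-3 A through the full plate area.
Through an area πr² the displacement current is I_d·(πr²/πR²) = I_d (r/R)² = 1.72×10^-3 A.

1.72×10^-3 A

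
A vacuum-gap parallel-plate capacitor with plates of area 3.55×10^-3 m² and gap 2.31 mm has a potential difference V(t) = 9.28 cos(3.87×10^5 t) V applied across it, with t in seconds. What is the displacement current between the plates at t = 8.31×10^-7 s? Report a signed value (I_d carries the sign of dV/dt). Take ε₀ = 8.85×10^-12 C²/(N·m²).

C = ε₀A/d = (8.85×10^-12)(3.55×10^-3)/(2.31×10^-3) = 1.360×10^-11 F. dV/dt = V₀ω·−sin(ωt); at ωt = 0.321597 rad this factor is -0.3161.
I_d = C dV/dt = (1.360×10^-11)(9.28)(3.87×10^5)(-0.3161) = -1.54×10^-5 A.

-1.54×10^-5 A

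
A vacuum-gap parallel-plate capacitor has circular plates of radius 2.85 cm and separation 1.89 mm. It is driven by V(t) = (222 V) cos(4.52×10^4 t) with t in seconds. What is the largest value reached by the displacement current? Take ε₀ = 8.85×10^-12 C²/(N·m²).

(dE/dt)_max = V₀ω/d = 5.309×10^9 V/(m·s); ω = 4.52×10^4 rad/s.
I_d,max = ε₀ A (dE/dt)_max = (8.85×10^-12)(2.552×10^-3)(5.309×10^9) = 1.20×10^-4 A.

1.20×10^-4 A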